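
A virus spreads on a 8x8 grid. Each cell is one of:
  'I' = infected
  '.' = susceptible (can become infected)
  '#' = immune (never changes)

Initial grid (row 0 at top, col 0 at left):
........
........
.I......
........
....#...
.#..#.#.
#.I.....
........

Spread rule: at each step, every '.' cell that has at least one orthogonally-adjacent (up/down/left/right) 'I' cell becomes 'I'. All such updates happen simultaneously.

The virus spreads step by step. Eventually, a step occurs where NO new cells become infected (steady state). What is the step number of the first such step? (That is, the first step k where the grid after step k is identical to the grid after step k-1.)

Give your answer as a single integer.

Step 0 (initial): 2 infected
Step 1: +8 new -> 10 infected
Step 2: +12 new -> 22 infected
Step 3: +10 new -> 32 infected
Step 4: +8 new -> 40 infected
Step 5: +7 new -> 47 infected
Step 6: +7 new -> 54 infected
Step 7: +4 new -> 58 infected
Step 8: +1 new -> 59 infected
Step 9: +0 new -> 59 infected

Answer: 9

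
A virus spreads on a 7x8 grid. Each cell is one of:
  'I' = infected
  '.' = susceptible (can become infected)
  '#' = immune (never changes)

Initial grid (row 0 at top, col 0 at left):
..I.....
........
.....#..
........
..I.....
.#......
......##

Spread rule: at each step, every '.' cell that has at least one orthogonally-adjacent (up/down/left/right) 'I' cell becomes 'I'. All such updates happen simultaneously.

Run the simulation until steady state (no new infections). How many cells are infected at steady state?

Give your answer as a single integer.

Step 0 (initial): 2 infected
Step 1: +7 new -> 9 infected
Step 2: +11 new -> 20 infected
Step 3: +12 new -> 32 infected
Step 4: +9 new -> 41 infected
Step 5: +6 new -> 47 infected
Step 6: +4 new -> 51 infected
Step 7: +1 new -> 52 infected
Step 8: +0 new -> 52 infected

Answer: 52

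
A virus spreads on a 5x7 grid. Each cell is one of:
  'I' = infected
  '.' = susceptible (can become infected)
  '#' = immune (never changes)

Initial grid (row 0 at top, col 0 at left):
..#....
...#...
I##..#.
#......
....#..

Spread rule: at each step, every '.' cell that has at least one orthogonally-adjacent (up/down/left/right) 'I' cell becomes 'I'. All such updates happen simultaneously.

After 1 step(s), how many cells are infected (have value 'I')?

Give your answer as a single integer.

Step 0 (initial): 1 infected
Step 1: +1 new -> 2 infected

Answer: 2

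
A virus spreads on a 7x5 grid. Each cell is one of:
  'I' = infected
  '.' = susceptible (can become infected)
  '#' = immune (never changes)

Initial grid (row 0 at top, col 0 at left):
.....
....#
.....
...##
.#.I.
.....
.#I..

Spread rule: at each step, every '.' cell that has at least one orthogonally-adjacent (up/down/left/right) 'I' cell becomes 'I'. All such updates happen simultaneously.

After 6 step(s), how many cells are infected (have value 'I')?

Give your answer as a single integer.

Answer: 28

Derivation:
Step 0 (initial): 2 infected
Step 1: +5 new -> 7 infected
Step 2: +4 new -> 11 infected
Step 3: +3 new -> 14 infected
Step 4: +6 new -> 20 infected
Step 5: +5 new -> 25 infected
Step 6: +3 new -> 28 infected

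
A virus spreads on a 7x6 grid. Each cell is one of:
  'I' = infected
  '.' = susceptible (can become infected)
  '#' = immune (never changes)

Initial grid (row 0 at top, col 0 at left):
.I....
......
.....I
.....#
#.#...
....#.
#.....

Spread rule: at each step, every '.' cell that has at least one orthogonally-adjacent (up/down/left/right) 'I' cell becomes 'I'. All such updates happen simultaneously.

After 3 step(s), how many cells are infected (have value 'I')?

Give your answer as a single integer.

Answer: 22

Derivation:
Step 0 (initial): 2 infected
Step 1: +5 new -> 7 infected
Step 2: +8 new -> 15 infected
Step 3: +7 new -> 22 infected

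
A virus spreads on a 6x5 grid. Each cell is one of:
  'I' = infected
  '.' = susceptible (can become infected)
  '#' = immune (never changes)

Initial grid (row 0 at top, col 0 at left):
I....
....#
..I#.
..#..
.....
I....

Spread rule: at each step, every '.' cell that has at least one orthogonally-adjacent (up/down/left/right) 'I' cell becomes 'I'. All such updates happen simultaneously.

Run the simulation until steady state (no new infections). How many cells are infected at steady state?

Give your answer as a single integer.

Answer: 27

Derivation:
Step 0 (initial): 3 infected
Step 1: +6 new -> 9 infected
Step 2: +8 new -> 17 infected
Step 3: +3 new -> 20 infected
Step 4: +3 new -> 23 infected
Step 5: +2 new -> 25 infected
Step 6: +1 new -> 26 infected
Step 7: +1 new -> 27 infected
Step 8: +0 new -> 27 infected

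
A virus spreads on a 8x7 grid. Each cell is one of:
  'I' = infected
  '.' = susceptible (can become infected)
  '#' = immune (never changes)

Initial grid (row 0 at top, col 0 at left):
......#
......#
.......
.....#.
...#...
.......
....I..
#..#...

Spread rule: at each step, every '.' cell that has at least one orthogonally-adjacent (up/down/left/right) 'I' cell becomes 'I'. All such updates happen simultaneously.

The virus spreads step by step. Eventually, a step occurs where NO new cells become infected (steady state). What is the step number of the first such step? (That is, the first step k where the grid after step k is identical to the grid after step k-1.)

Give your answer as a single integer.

Answer: 11

Derivation:
Step 0 (initial): 1 infected
Step 1: +4 new -> 5 infected
Step 2: +6 new -> 11 infected
Step 3: +7 new -> 18 infected
Step 4: +7 new -> 25 infected
Step 5: +7 new -> 32 infected
Step 6: +7 new -> 39 infected
Step 7: +5 new -> 44 infected
Step 8: +3 new -> 47 infected
Step 9: +2 new -> 49 infected
Step 10: +1 new -> 50 infected
Step 11: +0 new -> 50 infected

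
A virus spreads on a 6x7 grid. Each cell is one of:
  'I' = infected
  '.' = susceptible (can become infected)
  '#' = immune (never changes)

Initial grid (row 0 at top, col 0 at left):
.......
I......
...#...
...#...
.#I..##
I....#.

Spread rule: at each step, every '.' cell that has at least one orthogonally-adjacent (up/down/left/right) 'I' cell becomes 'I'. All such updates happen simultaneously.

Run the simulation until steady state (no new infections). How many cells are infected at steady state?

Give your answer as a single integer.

Answer: 35

Derivation:
Step 0 (initial): 3 infected
Step 1: +8 new -> 11 infected
Step 2: +8 new -> 19 infected
Step 3: +4 new -> 23 infected
Step 4: +4 new -> 27 infected
Step 5: +4 new -> 31 infected
Step 6: +3 new -> 34 infected
Step 7: +1 new -> 35 infected
Step 8: +0 new -> 35 infected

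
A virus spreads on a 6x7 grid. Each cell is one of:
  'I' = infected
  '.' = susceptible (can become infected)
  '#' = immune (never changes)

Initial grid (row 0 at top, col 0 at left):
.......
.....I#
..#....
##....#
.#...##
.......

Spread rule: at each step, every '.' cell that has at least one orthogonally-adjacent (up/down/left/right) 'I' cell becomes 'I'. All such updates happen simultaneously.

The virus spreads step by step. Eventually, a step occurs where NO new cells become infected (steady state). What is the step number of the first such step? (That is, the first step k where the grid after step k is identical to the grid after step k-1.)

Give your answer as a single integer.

Answer: 11

Derivation:
Step 0 (initial): 1 infected
Step 1: +3 new -> 4 infected
Step 2: +6 new -> 10 infected
Step 3: +4 new -> 14 infected
Step 4: +4 new -> 18 infected
Step 5: +6 new -> 24 infected
Step 6: +5 new -> 29 infected
Step 7: +2 new -> 31 infected
Step 8: +1 new -> 32 infected
Step 9: +1 new -> 33 infected
Step 10: +1 new -> 34 infected
Step 11: +0 new -> 34 infected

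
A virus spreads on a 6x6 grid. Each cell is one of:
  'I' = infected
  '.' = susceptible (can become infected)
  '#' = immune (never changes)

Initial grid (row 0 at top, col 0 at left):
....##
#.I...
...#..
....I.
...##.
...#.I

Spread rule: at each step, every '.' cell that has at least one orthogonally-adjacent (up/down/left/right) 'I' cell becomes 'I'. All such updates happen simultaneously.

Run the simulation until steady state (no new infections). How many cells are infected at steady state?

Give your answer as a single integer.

Answer: 29

Derivation:
Step 0 (initial): 3 infected
Step 1: +9 new -> 12 infected
Step 2: +6 new -> 18 infected
Step 3: +5 new -> 23 infected
Step 4: +3 new -> 26 infected
Step 5: +2 new -> 28 infected
Step 6: +1 new -> 29 infected
Step 7: +0 new -> 29 infected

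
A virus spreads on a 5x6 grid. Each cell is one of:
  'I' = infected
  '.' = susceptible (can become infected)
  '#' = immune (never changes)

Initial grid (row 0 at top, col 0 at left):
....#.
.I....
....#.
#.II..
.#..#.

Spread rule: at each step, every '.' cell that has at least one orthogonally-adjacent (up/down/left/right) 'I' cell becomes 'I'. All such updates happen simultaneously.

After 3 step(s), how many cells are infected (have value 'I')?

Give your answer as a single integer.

Step 0 (initial): 3 infected
Step 1: +10 new -> 13 infected
Step 2: +5 new -> 18 infected
Step 3: +4 new -> 22 infected

Answer: 22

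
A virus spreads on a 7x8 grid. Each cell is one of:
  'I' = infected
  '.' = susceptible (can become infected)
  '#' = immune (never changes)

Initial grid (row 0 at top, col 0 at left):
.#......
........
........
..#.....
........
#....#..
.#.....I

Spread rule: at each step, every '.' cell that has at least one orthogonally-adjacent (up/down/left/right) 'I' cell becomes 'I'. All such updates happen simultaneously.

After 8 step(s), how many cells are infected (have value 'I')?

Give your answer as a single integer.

Answer: 36

Derivation:
Step 0 (initial): 1 infected
Step 1: +2 new -> 3 infected
Step 2: +3 new -> 6 infected
Step 3: +3 new -> 9 infected
Step 4: +5 new -> 14 infected
Step 5: +6 new -> 20 infected
Step 6: +6 new -> 26 infected
Step 7: +6 new -> 32 infected
Step 8: +4 new -> 36 infected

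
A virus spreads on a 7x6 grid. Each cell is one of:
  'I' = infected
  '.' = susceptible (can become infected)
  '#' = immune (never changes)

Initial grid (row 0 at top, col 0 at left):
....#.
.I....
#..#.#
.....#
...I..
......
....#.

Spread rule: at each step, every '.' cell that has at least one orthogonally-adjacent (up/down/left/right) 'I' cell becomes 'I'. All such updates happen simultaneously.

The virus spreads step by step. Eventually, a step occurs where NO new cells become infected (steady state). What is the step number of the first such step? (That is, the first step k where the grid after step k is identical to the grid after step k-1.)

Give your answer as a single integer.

Step 0 (initial): 2 infected
Step 1: +8 new -> 10 infected
Step 2: +12 new -> 22 infected
Step 3: +8 new -> 30 infected
Step 4: +4 new -> 34 infected
Step 5: +2 new -> 36 infected
Step 6: +0 new -> 36 infected

Answer: 6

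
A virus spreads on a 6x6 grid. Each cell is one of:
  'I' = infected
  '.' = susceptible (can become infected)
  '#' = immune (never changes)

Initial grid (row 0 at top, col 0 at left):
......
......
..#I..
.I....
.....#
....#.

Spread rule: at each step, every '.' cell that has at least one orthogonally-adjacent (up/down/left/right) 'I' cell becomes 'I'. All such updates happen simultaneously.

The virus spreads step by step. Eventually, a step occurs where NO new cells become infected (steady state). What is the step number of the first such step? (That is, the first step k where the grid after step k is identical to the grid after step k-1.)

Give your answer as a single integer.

Step 0 (initial): 2 infected
Step 1: +7 new -> 9 infected
Step 2: +11 new -> 20 infected
Step 3: +10 new -> 30 infected
Step 4: +2 new -> 32 infected
Step 5: +0 new -> 32 infected

Answer: 5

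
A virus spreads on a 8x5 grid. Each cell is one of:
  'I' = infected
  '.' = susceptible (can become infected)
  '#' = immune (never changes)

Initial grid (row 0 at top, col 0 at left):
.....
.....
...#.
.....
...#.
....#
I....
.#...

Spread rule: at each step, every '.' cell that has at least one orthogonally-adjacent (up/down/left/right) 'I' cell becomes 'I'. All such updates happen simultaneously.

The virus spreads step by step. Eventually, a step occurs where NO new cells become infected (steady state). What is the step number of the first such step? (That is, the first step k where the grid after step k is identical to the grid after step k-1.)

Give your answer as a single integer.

Step 0 (initial): 1 infected
Step 1: +3 new -> 4 infected
Step 2: +3 new -> 7 infected
Step 3: +5 new -> 12 infected
Step 4: +6 new -> 18 infected
Step 5: +4 new -> 22 infected
Step 6: +4 new -> 26 infected
Step 7: +3 new -> 29 infected
Step 8: +4 new -> 33 infected
Step 9: +2 new -> 35 infected
Step 10: +1 new -> 36 infected
Step 11: +0 new -> 36 infected

Answer: 11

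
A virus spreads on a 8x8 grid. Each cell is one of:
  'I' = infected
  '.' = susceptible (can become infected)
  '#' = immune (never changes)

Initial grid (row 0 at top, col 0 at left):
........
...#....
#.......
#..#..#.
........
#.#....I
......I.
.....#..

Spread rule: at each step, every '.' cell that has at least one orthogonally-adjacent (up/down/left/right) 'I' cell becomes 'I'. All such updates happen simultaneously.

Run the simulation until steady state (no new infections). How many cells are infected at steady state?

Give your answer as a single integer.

Answer: 56

Derivation:
Step 0 (initial): 2 infected
Step 1: +5 new -> 7 infected
Step 2: +5 new -> 12 infected
Step 3: +5 new -> 17 infected
Step 4: +7 new -> 24 infected
Step 5: +7 new -> 31 infected
Step 6: +7 new -> 38 infected
Step 7: +6 new -> 44 infected
Step 8: +4 new -> 48 infected
Step 9: +3 new -> 51 infected
Step 10: +2 new -> 53 infected
Step 11: +2 new -> 55 infected
Step 12: +1 new -> 56 infected
Step 13: +0 new -> 56 infected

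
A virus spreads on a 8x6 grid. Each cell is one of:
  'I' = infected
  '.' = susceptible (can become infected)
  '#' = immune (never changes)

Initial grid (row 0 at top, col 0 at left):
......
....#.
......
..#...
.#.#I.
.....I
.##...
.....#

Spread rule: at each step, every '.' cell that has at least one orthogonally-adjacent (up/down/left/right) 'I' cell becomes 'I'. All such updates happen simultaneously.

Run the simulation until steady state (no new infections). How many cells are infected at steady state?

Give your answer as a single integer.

Step 0 (initial): 2 infected
Step 1: +4 new -> 6 infected
Step 2: +5 new -> 11 infected
Step 3: +5 new -> 16 infected
Step 4: +6 new -> 22 infected
Step 5: +6 new -> 28 infected
Step 6: +8 new -> 36 infected
Step 7: +4 new -> 40 infected
Step 8: +1 new -> 41 infected
Step 9: +0 new -> 41 infected

Answer: 41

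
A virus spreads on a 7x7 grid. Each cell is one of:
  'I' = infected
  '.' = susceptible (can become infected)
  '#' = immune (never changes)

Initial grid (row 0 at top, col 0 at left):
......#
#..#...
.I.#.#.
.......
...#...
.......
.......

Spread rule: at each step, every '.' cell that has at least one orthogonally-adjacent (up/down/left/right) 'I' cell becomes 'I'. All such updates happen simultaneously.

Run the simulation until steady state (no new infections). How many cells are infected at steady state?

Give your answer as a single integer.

Answer: 43

Derivation:
Step 0 (initial): 1 infected
Step 1: +4 new -> 5 infected
Step 2: +5 new -> 10 infected
Step 3: +6 new -> 16 infected
Step 4: +5 new -> 21 infected
Step 5: +7 new -> 28 infected
Step 6: +6 new -> 34 infected
Step 7: +5 new -> 39 infected
Step 8: +3 new -> 42 infected
Step 9: +1 new -> 43 infected
Step 10: +0 new -> 43 infected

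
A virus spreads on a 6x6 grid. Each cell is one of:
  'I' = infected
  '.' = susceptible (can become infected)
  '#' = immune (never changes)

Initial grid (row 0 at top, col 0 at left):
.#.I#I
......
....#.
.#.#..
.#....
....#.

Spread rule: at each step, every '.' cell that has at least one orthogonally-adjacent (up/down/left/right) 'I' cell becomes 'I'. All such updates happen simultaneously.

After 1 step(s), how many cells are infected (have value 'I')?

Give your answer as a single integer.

Answer: 5

Derivation:
Step 0 (initial): 2 infected
Step 1: +3 new -> 5 infected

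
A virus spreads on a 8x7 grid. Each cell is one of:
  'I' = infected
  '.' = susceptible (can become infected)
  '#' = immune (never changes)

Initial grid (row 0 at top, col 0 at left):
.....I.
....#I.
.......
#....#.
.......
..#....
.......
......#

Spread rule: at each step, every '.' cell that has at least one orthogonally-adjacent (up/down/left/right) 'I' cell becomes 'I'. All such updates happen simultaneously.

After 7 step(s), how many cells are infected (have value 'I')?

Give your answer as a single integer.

Answer: 40

Derivation:
Step 0 (initial): 2 infected
Step 1: +4 new -> 6 infected
Step 2: +3 new -> 9 infected
Step 3: +5 new -> 14 infected
Step 4: +6 new -> 20 infected
Step 5: +8 new -> 28 infected
Step 6: +8 new -> 36 infected
Step 7: +4 new -> 40 infected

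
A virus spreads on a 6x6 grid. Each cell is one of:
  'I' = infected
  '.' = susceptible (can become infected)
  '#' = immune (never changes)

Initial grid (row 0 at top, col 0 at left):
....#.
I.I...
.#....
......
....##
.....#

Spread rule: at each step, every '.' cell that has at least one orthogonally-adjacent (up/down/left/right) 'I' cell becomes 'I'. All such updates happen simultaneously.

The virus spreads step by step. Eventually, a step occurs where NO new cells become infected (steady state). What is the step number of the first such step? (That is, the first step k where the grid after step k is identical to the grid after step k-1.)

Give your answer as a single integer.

Answer: 7

Derivation:
Step 0 (initial): 2 infected
Step 1: +6 new -> 8 infected
Step 2: +6 new -> 14 infected
Step 3: +6 new -> 20 infected
Step 4: +7 new -> 27 infected
Step 5: +3 new -> 30 infected
Step 6: +1 new -> 31 infected
Step 7: +0 new -> 31 infected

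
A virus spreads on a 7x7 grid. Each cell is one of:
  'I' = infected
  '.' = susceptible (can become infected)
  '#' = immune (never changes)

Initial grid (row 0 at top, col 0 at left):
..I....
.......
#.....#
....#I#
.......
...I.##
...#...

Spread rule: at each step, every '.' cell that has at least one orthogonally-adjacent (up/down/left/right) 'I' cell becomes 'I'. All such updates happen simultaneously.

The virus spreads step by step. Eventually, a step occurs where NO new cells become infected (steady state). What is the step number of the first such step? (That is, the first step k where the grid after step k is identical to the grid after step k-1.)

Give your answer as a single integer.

Step 0 (initial): 3 infected
Step 1: +8 new -> 11 infected
Step 2: +14 new -> 25 infected
Step 3: +11 new -> 36 infected
Step 4: +5 new -> 41 infected
Step 5: +1 new -> 42 infected
Step 6: +0 new -> 42 infected

Answer: 6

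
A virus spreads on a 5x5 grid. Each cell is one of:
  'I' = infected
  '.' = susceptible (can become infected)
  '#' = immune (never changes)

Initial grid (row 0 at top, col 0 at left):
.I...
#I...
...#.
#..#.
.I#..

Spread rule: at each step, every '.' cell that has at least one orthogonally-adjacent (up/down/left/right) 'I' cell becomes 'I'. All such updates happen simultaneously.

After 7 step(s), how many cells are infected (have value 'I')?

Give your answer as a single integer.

Step 0 (initial): 3 infected
Step 1: +6 new -> 9 infected
Step 2: +5 new -> 14 infected
Step 3: +2 new -> 16 infected
Step 4: +1 new -> 17 infected
Step 5: +1 new -> 18 infected
Step 6: +1 new -> 19 infected
Step 7: +1 new -> 20 infected

Answer: 20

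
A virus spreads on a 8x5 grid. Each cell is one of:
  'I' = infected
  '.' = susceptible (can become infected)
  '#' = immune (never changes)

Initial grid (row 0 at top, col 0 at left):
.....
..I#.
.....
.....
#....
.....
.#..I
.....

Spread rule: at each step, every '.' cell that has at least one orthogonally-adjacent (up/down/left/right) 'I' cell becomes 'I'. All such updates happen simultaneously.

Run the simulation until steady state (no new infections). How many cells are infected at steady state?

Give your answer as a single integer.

Answer: 37

Derivation:
Step 0 (initial): 2 infected
Step 1: +6 new -> 8 infected
Step 2: +10 new -> 18 infected
Step 3: +11 new -> 29 infected
Step 4: +5 new -> 34 infected
Step 5: +2 new -> 36 infected
Step 6: +1 new -> 37 infected
Step 7: +0 new -> 37 infected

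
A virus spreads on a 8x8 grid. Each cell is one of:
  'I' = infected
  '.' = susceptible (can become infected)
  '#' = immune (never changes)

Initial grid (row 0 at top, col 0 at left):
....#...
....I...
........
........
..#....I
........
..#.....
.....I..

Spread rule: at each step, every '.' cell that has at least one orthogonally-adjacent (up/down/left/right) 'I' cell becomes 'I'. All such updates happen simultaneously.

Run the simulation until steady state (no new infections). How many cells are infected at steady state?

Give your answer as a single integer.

Answer: 61

Derivation:
Step 0 (initial): 3 infected
Step 1: +9 new -> 12 infected
Step 2: +17 new -> 29 infected
Step 3: +12 new -> 41 infected
Step 4: +8 new -> 49 infected
Step 5: +6 new -> 55 infected
Step 6: +4 new -> 59 infected
Step 7: +2 new -> 61 infected
Step 8: +0 new -> 61 infected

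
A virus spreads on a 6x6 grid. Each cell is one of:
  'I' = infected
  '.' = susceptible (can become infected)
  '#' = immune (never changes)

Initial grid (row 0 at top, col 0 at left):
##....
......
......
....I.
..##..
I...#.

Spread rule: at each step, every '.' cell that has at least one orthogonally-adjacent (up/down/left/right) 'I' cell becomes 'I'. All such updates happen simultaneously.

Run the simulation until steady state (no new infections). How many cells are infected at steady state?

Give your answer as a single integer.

Answer: 31

Derivation:
Step 0 (initial): 2 infected
Step 1: +6 new -> 8 infected
Step 2: +8 new -> 16 infected
Step 3: +8 new -> 24 infected
Step 4: +5 new -> 29 infected
Step 5: +2 new -> 31 infected
Step 6: +0 new -> 31 infected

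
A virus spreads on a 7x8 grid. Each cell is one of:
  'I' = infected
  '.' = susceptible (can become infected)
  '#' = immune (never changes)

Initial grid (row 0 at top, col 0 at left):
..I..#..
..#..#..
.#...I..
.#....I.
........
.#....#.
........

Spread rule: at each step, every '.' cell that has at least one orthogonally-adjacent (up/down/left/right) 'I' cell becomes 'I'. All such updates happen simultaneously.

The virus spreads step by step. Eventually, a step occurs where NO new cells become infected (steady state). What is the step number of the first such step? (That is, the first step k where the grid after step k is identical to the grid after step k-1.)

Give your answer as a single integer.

Step 0 (initial): 3 infected
Step 1: +7 new -> 10 infected
Step 2: +11 new -> 21 infected
Step 3: +8 new -> 29 infected
Step 4: +7 new -> 36 infected
Step 5: +5 new -> 41 infected
Step 6: +4 new -> 45 infected
Step 7: +2 new -> 47 infected
Step 8: +2 new -> 49 infected
Step 9: +0 new -> 49 infected

Answer: 9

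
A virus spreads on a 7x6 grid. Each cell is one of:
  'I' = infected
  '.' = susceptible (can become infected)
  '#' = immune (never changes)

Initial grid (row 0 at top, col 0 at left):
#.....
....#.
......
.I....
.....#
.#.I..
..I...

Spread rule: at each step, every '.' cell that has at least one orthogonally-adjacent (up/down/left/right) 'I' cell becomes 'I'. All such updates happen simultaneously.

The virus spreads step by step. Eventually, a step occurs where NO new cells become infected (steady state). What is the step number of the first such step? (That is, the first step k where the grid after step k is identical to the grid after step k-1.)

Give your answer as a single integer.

Answer: 8

Derivation:
Step 0 (initial): 3 infected
Step 1: +9 new -> 12 infected
Step 2: +10 new -> 22 infected
Step 3: +7 new -> 29 infected
Step 4: +4 new -> 33 infected
Step 5: +2 new -> 35 infected
Step 6: +2 new -> 37 infected
Step 7: +1 new -> 38 infected
Step 8: +0 new -> 38 infected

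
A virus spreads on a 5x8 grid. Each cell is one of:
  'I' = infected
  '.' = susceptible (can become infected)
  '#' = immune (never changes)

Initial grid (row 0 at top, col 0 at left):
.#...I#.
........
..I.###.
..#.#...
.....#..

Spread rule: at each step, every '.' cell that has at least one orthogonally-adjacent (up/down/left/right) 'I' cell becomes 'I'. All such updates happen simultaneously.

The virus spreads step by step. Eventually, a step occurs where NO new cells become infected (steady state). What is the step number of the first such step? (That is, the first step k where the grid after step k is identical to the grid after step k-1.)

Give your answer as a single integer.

Answer: 8

Derivation:
Step 0 (initial): 2 infected
Step 1: +5 new -> 7 infected
Step 2: +9 new -> 16 infected
Step 3: +5 new -> 21 infected
Step 4: +6 new -> 27 infected
Step 5: +1 new -> 28 infected
Step 6: +2 new -> 30 infected
Step 7: +2 new -> 32 infected
Step 8: +0 new -> 32 infected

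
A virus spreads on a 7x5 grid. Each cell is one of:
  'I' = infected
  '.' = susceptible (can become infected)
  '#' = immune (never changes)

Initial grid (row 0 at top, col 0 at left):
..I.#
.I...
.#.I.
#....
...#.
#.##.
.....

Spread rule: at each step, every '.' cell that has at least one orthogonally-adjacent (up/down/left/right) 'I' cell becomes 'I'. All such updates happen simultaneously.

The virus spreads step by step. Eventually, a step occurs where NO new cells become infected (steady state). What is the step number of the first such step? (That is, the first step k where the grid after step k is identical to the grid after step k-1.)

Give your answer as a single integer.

Step 0 (initial): 3 infected
Step 1: +8 new -> 11 infected
Step 2: +5 new -> 16 infected
Step 3: +3 new -> 19 infected
Step 4: +2 new -> 21 infected
Step 5: +3 new -> 24 infected
Step 6: +2 new -> 26 infected
Step 7: +2 new -> 28 infected
Step 8: +0 new -> 28 infected

Answer: 8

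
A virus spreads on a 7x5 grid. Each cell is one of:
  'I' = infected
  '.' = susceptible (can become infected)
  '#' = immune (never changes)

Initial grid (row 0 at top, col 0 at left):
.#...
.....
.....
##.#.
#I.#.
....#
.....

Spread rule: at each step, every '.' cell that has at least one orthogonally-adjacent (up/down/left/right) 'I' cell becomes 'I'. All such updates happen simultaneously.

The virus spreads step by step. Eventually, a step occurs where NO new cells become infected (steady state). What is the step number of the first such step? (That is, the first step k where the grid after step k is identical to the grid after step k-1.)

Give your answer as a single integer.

Step 0 (initial): 1 infected
Step 1: +2 new -> 3 infected
Step 2: +4 new -> 7 infected
Step 3: +4 new -> 11 infected
Step 4: +4 new -> 15 infected
Step 5: +6 new -> 21 infected
Step 6: +4 new -> 25 infected
Step 7: +3 new -> 28 infected
Step 8: +0 new -> 28 infected

Answer: 8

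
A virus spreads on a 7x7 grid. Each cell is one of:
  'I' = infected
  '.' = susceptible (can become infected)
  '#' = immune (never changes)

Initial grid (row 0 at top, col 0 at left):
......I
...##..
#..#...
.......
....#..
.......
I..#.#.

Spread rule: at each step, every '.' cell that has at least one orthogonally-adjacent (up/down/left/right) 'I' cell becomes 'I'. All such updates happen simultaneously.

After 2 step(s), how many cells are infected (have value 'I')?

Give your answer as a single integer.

Step 0 (initial): 2 infected
Step 1: +4 new -> 6 infected
Step 2: +6 new -> 12 infected

Answer: 12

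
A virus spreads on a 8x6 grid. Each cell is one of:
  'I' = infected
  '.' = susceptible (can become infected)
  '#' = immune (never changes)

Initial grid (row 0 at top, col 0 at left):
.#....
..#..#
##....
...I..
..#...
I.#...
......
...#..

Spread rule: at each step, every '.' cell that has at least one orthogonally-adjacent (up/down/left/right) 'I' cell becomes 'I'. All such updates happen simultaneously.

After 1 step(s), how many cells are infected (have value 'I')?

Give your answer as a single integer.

Step 0 (initial): 2 infected
Step 1: +7 new -> 9 infected

Answer: 9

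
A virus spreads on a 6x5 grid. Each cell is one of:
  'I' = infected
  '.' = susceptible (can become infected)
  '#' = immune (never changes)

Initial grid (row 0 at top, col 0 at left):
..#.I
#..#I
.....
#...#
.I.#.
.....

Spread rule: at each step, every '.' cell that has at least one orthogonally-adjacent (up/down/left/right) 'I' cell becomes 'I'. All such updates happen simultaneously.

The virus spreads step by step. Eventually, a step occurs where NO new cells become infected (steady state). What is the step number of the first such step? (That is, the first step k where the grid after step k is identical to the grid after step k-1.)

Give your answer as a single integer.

Step 0 (initial): 3 infected
Step 1: +6 new -> 9 infected
Step 2: +5 new -> 14 infected
Step 3: +5 new -> 19 infected
Step 4: +3 new -> 22 infected
Step 5: +2 new -> 24 infected
Step 6: +0 new -> 24 infected

Answer: 6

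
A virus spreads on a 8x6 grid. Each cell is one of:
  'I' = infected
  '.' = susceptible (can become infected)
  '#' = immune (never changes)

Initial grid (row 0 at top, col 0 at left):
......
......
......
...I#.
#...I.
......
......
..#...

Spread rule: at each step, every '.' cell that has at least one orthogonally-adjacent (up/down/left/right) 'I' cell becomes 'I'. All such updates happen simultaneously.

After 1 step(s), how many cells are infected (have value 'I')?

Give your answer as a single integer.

Step 0 (initial): 2 infected
Step 1: +5 new -> 7 infected

Answer: 7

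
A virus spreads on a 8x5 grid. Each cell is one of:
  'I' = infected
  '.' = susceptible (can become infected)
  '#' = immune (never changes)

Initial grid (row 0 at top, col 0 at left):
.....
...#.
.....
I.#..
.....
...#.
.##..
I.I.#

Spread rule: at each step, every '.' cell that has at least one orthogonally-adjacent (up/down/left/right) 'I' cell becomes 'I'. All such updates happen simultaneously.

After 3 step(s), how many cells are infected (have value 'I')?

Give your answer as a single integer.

Step 0 (initial): 3 infected
Step 1: +6 new -> 9 infected
Step 2: +5 new -> 14 infected
Step 3: +6 new -> 20 infected

Answer: 20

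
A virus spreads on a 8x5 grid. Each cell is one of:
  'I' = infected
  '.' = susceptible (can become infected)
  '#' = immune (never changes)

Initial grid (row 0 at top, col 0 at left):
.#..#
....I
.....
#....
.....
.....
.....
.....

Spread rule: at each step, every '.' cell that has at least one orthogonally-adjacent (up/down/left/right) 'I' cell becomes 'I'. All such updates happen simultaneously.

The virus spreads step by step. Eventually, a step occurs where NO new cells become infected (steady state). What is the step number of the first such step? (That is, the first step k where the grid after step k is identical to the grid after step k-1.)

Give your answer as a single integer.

Step 0 (initial): 1 infected
Step 1: +2 new -> 3 infected
Step 2: +4 new -> 7 infected
Step 3: +5 new -> 12 infected
Step 4: +5 new -> 17 infected
Step 5: +6 new -> 23 infected
Step 6: +4 new -> 27 infected
Step 7: +4 new -> 31 infected
Step 8: +3 new -> 34 infected
Step 9: +2 new -> 36 infected
Step 10: +1 new -> 37 infected
Step 11: +0 new -> 37 infected

Answer: 11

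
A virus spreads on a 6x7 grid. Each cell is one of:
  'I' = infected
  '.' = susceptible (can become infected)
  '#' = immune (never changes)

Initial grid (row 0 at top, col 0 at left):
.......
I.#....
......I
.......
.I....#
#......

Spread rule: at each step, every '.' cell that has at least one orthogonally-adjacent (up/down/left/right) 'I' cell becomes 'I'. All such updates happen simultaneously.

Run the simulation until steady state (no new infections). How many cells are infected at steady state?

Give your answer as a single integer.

Step 0 (initial): 3 infected
Step 1: +10 new -> 13 infected
Step 2: +10 new -> 23 infected
Step 3: +10 new -> 33 infected
Step 4: +5 new -> 38 infected
Step 5: +1 new -> 39 infected
Step 6: +0 new -> 39 infected

Answer: 39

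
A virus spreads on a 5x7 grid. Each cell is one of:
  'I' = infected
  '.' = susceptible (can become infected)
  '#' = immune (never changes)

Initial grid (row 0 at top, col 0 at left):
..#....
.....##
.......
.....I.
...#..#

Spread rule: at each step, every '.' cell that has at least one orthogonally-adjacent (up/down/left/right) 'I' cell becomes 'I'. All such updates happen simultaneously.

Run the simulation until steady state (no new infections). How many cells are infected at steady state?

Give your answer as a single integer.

Answer: 30

Derivation:
Step 0 (initial): 1 infected
Step 1: +4 new -> 5 infected
Step 2: +4 new -> 9 infected
Step 3: +3 new -> 12 infected
Step 4: +5 new -> 17 infected
Step 5: +6 new -> 23 infected
Step 6: +4 new -> 27 infected
Step 7: +2 new -> 29 infected
Step 8: +1 new -> 30 infected
Step 9: +0 new -> 30 infected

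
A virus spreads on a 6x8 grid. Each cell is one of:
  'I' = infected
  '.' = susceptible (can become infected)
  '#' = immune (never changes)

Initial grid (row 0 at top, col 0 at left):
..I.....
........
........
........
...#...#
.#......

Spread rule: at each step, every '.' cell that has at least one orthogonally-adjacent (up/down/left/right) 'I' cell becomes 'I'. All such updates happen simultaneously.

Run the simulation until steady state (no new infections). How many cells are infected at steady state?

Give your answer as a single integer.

Answer: 45

Derivation:
Step 0 (initial): 1 infected
Step 1: +3 new -> 4 infected
Step 2: +5 new -> 9 infected
Step 3: +6 new -> 15 infected
Step 4: +7 new -> 22 infected
Step 5: +7 new -> 29 infected
Step 6: +6 new -> 35 infected
Step 7: +5 new -> 40 infected
Step 8: +3 new -> 43 infected
Step 9: +1 new -> 44 infected
Step 10: +1 new -> 45 infected
Step 11: +0 new -> 45 infected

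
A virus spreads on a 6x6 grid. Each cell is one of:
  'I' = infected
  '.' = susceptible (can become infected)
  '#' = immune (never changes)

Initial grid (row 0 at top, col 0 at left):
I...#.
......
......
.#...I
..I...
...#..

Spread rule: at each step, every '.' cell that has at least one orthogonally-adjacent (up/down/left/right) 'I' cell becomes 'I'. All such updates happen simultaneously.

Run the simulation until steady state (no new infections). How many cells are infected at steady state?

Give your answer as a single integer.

Answer: 33

Derivation:
Step 0 (initial): 3 infected
Step 1: +9 new -> 12 infected
Step 2: +11 new -> 23 infected
Step 3: +9 new -> 32 infected
Step 4: +1 new -> 33 infected
Step 5: +0 new -> 33 infected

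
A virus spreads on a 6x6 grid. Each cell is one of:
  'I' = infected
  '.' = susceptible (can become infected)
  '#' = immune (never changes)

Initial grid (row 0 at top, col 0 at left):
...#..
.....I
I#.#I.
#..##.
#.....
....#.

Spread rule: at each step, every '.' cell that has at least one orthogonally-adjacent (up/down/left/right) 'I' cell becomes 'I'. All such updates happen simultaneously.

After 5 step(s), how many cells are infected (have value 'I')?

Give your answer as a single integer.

Answer: 21

Derivation:
Step 0 (initial): 3 infected
Step 1: +4 new -> 7 infected
Step 2: +5 new -> 12 infected
Step 3: +3 new -> 15 infected
Step 4: +4 new -> 19 infected
Step 5: +2 new -> 21 infected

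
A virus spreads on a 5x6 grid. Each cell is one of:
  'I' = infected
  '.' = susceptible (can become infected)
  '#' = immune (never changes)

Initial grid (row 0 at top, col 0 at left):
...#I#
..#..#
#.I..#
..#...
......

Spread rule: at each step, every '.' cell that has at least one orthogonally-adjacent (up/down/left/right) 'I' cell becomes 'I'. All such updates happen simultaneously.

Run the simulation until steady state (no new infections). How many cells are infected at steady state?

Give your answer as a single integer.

Answer: 23

Derivation:
Step 0 (initial): 2 infected
Step 1: +3 new -> 5 infected
Step 2: +5 new -> 10 infected
Step 3: +6 new -> 16 infected
Step 4: +6 new -> 22 infected
Step 5: +1 new -> 23 infected
Step 6: +0 new -> 23 infected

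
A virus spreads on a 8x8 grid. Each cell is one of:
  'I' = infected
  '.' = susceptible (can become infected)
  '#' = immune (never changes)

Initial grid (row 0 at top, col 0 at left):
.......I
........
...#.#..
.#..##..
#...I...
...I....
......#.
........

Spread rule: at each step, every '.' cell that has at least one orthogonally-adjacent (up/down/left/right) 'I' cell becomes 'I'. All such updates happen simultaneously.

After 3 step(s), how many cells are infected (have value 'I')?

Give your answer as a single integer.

Step 0 (initial): 3 infected
Step 1: +7 new -> 10 infected
Step 2: +11 new -> 21 infected
Step 3: +14 new -> 35 infected

Answer: 35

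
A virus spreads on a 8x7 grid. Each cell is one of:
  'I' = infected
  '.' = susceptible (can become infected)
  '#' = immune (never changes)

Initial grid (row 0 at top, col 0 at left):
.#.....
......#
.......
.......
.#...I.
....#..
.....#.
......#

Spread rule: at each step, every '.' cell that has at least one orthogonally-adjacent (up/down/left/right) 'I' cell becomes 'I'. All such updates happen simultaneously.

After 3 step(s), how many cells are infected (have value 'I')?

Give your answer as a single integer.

Step 0 (initial): 1 infected
Step 1: +4 new -> 5 infected
Step 2: +5 new -> 10 infected
Step 3: +7 new -> 17 infected

Answer: 17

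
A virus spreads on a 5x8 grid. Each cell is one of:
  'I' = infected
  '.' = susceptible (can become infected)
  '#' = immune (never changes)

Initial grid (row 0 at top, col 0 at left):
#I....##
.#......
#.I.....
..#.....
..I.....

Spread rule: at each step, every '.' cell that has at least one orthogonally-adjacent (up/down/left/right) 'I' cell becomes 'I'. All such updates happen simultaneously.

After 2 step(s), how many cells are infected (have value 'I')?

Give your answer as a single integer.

Answer: 16

Derivation:
Step 0 (initial): 3 infected
Step 1: +6 new -> 9 infected
Step 2: +7 new -> 16 infected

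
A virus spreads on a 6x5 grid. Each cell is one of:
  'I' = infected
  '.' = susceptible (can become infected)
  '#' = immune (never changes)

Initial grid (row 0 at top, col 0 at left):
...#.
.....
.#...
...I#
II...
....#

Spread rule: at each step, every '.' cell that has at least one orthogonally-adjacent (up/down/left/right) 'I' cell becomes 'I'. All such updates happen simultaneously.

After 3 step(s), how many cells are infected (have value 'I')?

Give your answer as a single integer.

Answer: 21

Derivation:
Step 0 (initial): 3 infected
Step 1: +8 new -> 11 infected
Step 2: +7 new -> 18 infected
Step 3: +3 new -> 21 infected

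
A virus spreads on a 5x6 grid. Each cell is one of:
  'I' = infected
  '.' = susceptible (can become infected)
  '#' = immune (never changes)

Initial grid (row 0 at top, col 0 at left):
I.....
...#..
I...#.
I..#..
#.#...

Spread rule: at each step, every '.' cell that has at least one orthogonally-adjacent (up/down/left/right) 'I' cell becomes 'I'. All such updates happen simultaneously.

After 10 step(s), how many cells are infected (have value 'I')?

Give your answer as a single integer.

Step 0 (initial): 3 infected
Step 1: +4 new -> 7 infected
Step 2: +5 new -> 12 infected
Step 3: +3 new -> 15 infected
Step 4: +1 new -> 16 infected
Step 5: +2 new -> 18 infected
Step 6: +1 new -> 19 infected
Step 7: +1 new -> 20 infected
Step 8: +1 new -> 21 infected
Step 9: +2 new -> 23 infected
Step 10: +1 new -> 24 infected

Answer: 24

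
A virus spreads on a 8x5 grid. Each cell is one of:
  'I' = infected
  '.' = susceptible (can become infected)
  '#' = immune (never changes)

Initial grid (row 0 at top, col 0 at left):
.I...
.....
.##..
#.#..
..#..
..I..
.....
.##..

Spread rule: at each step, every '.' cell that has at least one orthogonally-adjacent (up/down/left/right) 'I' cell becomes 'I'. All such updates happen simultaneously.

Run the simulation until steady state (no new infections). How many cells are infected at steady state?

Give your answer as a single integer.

Step 0 (initial): 2 infected
Step 1: +6 new -> 8 infected
Step 2: +9 new -> 17 infected
Step 3: +10 new -> 27 infected
Step 4: +5 new -> 32 infected
Step 5: +1 new -> 33 infected
Step 6: +0 new -> 33 infected

Answer: 33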